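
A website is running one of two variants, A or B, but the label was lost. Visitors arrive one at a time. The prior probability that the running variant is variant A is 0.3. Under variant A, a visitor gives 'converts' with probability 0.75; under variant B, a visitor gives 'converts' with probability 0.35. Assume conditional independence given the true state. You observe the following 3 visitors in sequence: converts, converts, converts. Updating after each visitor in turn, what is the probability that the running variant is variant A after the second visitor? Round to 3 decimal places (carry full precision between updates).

0.663

Apply Bayes' rule sequentially, carrying P(A) forward.
After 'converts': P(A) = 0.75·0.3000 / (0.75·0.3000 + 0.35·0.7000) ≈ 0.4787
After 'converts': P(A) = 0.75·0.4787 / (0.75·0.4787 + 0.35·0.5213) ≈ 0.6631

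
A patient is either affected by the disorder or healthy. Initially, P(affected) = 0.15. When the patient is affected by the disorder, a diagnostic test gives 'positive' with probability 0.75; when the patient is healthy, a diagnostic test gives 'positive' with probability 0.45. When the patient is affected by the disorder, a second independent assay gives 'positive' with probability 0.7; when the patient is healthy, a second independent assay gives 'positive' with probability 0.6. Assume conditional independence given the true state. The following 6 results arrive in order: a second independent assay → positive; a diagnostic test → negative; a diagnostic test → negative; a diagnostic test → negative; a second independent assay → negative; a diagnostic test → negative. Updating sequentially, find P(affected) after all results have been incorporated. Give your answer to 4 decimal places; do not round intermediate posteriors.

0.0065

After a second independent assay='positive': P(affected) = 0.7·0.1500 / (0.7·0.1500 + 0.6·0.8500) ≈ 0.1707
After a diagnostic test='negative': P(affected) = 0.25·0.1707 / (0.25·0.1707 + 0.55·0.8293) ≈ 0.0856
After a diagnostic test='negative': P(affected) = 0.25·0.0856 / (0.25·0.0856 + 0.55·0.9144) ≈ 0.0408
After a diagnostic test='negative': P(affected) = 0.25·0.0408 / (0.25·0.0408 + 0.55·0.9592) ≈ 0.0190
After a second independent assay='negative': P(affected) = 0.3·0.0190 / (0.3·0.0190 + 0.4·0.9810) ≈ 0.0143
After a diagnostic test='negative': P(affected) = 0.25·0.0143 / (0.25·0.0143 + 0.55·0.9857) ≈ 0.0065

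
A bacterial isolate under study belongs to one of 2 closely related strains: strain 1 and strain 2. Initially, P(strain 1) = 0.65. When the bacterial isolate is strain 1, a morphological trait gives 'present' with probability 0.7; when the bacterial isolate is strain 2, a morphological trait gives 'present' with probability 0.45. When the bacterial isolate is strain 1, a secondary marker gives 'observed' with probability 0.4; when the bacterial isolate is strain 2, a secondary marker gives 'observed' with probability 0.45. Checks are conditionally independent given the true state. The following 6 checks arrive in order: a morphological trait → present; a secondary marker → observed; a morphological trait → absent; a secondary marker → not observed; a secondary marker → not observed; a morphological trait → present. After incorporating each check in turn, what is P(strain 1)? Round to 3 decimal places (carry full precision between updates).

0.722

After a morphological trait='present': P(strain 1) = 0.7·0.6500 / (0.7·0.6500 + 0.45·0.3500) ≈ 0.7429
After a secondary marker='observed': P(strain 1) = 0.4·0.7429 / (0.4·0.7429 + 0.45·0.2571) ≈ 0.7197
After a morphological trait='absent': P(strain 1) = 0.3·0.7197 / (0.3·0.7197 + 0.55·0.2803) ≈ 0.5835
After a secondary marker='not observed': P(strain 1) = 0.6·0.5835 / (0.6·0.5835 + 0.55·0.4165) ≈ 0.6044
After a secondary marker='not observed': P(strain 1) = 0.6·0.6044 / (0.6·0.6044 + 0.55·0.3956) ≈ 0.6250
After a morphological trait='present': P(strain 1) = 0.7·0.6250 / (0.7·0.6250 + 0.45·0.3750) ≈ 0.7217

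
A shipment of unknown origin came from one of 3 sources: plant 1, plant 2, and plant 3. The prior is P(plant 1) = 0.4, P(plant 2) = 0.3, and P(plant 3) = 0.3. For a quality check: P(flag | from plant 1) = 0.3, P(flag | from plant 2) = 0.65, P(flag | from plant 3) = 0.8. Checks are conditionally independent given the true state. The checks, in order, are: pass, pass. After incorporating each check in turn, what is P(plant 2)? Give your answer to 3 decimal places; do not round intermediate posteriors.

0.150

Each posterior becomes the prior for the next update.
After 'pass': normaliser = 0.7·0.4000 + 0.35·0.3000 + 0.2·0.3000; P(plant 1) ≈ 0.6292, P(plant 2) ≈ 0.2360, P(plant 3) ≈ 0.1348
After 'pass': normaliser = 0.7·0.6292 + 0.35·0.2360 + 0.2·0.1348; P(plant 1) ≈ 0.8008, P(plant 2) ≈ 0.1502, P(plant 3) ≈ 0.0490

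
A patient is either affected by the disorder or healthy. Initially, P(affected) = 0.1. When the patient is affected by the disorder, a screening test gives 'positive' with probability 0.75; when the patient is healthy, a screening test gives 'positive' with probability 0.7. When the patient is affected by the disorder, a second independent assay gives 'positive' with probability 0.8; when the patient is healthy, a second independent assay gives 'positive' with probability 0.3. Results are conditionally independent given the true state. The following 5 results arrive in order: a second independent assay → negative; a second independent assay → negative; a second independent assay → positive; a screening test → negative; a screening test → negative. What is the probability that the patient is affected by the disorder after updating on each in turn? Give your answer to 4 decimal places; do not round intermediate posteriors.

0.0165

After a second independent assay='negative': P(affected) = 0.2·0.1000 / (0.2·0.1000 + 0.7·0.9000) ≈ 0.0308
After a second independent assay='negative': P(affected) = 0.2·0.0308 / (0.2·0.0308 + 0.7·0.9692) ≈ 0.0090
After a second independent assay='positive': P(affected) = 0.8·0.0090 / (0.8·0.0090 + 0.3·0.9910) ≈ 0.0236
After a screening test='negative': P(affected) = 0.25·0.0236 / (0.25·0.0236 + 0.3·0.9764) ≈ 0.0198
After a screening test='negative': P(affected) = 0.25·0.0198 / (0.25·0.0198 + 0.3·0.9802) ≈ 0.0165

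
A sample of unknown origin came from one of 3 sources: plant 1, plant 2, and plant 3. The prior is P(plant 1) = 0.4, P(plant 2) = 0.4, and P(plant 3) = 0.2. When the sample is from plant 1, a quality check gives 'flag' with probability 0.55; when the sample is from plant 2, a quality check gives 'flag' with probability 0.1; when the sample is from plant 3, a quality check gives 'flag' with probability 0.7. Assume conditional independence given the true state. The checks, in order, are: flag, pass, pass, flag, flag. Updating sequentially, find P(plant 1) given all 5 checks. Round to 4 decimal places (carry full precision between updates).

After 'flag': normaliser = 0.55·0.4000 + 0.1·0.4000 + 0.7·0.2000; P(plant 1) ≈ 0.5500, P(plant 2) ≈ 0.1000, P(plant 3) ≈ 0.3500
After 'pass': normaliser = 0.45·0.5500 + 0.9·0.1000 + 0.3·0.3500; P(plant 1) ≈ 0.5593, P(plant 2) ≈ 0.2034, P(plant 3) ≈ 0.2373
After 'pass': normaliser = 0.45·0.5593 + 0.9·0.2034 + 0.3·0.2373; P(plant 1) ≈ 0.4975, P(plant 2) ≈ 0.3618, P(plant 3) ≈ 0.1407
After 'flag': normaliser = 0.55·0.4975 + 0.1·0.3618 + 0.7·0.1407; P(plant 1) ≈ 0.6702, P(plant 2) ≈ 0.0886, P(plant 3) ≈ 0.2412
After 'flag': normaliser = 0.55·0.6702 + 0.1·0.0886 + 0.7·0.2412; P(plant 1) ≈ 0.6747, P(plant 2) ≈ 0.0162, P(plant 3) ≈ 0.3091

0.6747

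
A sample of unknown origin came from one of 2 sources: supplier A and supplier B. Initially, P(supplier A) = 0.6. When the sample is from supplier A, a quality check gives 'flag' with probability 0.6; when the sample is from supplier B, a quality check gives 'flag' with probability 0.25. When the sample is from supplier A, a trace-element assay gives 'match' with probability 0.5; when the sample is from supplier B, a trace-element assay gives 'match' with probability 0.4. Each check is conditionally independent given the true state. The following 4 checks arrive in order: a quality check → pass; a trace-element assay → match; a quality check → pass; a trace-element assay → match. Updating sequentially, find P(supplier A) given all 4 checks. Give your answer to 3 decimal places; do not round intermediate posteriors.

0.400

Apply Bayes' rule sequentially, carrying P(supplier A) forward.
After a quality check='pass': P(supplier A) = 0.4·0.6000 / (0.4·0.6000 + 0.75·0.4000) ≈ 0.4444
After a trace-element assay='match': P(supplier A) = 0.5·0.4444 / (0.5·0.4444 + 0.4·0.5556) ≈ 0.5000
After a quality check='pass': P(supplier A) = 0.4·0.5000 / (0.4·0.5000 + 0.75·0.5000) ≈ 0.3478
After a trace-element assay='match': P(supplier A) = 0.5·0.3478 / (0.5·0.3478 + 0.4·0.6522) ≈ 0.4000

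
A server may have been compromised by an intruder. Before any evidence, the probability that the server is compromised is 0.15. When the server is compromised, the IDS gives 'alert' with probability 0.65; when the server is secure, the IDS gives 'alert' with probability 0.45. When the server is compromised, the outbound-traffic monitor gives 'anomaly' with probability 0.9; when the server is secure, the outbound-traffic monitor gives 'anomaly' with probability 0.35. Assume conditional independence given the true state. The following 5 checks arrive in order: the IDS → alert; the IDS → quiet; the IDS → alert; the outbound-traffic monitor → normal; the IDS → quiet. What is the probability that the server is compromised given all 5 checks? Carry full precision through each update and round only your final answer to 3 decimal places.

After the IDS='alert': P(compromised) = 0.65·0.1500 / (0.65·0.1500 + 0.45·0.8500) ≈ 0.2031
After the IDS='quiet': P(compromised) = 0.35·0.2031 / (0.35·0.2031 + 0.55·0.7969) ≈ 0.1396
After the IDS='alert': P(compromised) = 0.65·0.1396 / (0.65·0.1396 + 0.45·0.8604) ≈ 0.1898
After the outbound-traffic monitor='normal': P(compromised) = 0.1·0.1898 / (0.1·0.1898 + 0.65·0.8102) ≈ 0.0348
After the IDS='quiet': P(compromised) = 0.35·0.0348 / (0.35·0.0348 + 0.55·0.9652) ≈ 0.0224

0.022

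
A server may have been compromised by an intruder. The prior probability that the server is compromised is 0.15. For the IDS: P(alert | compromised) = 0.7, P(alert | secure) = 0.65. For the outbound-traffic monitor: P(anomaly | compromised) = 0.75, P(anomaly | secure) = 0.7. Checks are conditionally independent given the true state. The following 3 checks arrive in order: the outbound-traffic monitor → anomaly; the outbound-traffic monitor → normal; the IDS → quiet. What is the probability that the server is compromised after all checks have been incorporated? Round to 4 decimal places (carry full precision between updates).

0.1190

After the outbound-traffic monitor='anomaly': P(compromised) = 0.75·0.1500 / (0.75·0.1500 + 0.7·0.8500) ≈ 0.1590
After the outbound-traffic monitor='normal': P(compromised) = 0.25·0.1590 / (0.25·0.1590 + 0.3·0.8410) ≈ 0.1361
After the IDS='quiet': P(compromised) = 0.3·0.1361 / (0.3·0.1361 + 0.35·0.8639) ≈ 0.1190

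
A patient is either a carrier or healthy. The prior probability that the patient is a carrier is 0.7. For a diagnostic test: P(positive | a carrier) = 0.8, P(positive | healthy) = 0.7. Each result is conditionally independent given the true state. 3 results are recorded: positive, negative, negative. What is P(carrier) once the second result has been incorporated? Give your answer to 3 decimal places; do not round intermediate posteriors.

0.640

Each posterior becomes the prior for the next update.
After 'positive': P(carrier) = 0.8·0.7000 / (0.8·0.7000 + 0.7·0.3000) ≈ 0.7273
After 'negative': P(carrier) = 0.2·0.7273 / (0.2·0.7273 + 0.3·0.2727) ≈ 0.6400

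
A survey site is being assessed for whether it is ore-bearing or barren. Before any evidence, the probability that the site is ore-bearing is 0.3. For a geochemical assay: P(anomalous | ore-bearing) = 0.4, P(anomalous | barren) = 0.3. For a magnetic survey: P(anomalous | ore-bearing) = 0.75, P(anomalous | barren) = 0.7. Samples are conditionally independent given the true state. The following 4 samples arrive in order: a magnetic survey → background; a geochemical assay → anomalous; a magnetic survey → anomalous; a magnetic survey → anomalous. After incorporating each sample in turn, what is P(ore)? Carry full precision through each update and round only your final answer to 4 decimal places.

Each posterior becomes the prior for the next update.
After a magnetic survey='background': P(ore) = 0.25·0.3000 / (0.25·0.3000 + 0.3·0.7000) ≈ 0.2632
After a geochemical assay='anomalous': P(ore) = 0.4·0.2632 / (0.4·0.2632 + 0.3·0.7368) ≈ 0.3226
After a magnetic survey='anomalous': P(ore) = 0.75·0.3226 / (0.75·0.3226 + 0.7·0.6774) ≈ 0.3378
After a magnetic survey='anomalous': P(ore) = 0.75·0.3378 / (0.75·0.3378 + 0.7·0.6622) ≈ 0.3534

0.3534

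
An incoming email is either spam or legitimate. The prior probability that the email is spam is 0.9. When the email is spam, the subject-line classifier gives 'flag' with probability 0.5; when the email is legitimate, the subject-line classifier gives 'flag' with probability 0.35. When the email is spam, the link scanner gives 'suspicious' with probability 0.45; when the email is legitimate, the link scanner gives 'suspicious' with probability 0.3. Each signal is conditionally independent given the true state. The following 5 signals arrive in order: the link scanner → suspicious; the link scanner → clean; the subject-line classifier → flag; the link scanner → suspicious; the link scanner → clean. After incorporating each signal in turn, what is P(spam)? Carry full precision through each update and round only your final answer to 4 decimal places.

After the link scanner='suspicious': P(spam) = 0.45·0.9000 / (0.45·0.9000 + 0.3·0.1000) ≈ 0.9310
After the link scanner='clean': P(spam) = 0.55·0.9310 / (0.55·0.9310 + 0.7·0.0690) ≈ 0.9138
After the subject-line classifier='flag': P(spam) = 0.5·0.9138 / (0.5·0.9138 + 0.35·0.0862) ≈ 0.9381
After the link scanner='suspicious': P(spam) = 0.45·0.9381 / (0.45·0.9381 + 0.3·0.0619) ≈ 0.9579
After the link scanner='clean': P(spam) = 0.55·0.9579 / (0.55·0.9579 + 0.7·0.0421) ≈ 0.9470

0.9470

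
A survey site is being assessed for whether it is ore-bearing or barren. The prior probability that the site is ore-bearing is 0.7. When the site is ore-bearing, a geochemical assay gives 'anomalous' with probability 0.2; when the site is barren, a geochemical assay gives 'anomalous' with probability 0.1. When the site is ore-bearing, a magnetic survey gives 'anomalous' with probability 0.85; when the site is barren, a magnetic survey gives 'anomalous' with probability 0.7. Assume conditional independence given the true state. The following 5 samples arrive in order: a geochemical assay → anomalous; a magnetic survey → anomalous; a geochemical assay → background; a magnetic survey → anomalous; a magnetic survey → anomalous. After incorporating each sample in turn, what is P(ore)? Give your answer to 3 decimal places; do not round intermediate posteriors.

After a geochemical assay='anomalous': P(ore) = 0.2·0.7000 / (0.2·0.7000 + 0.1·0.3000) ≈ 0.8235
After a magnetic survey='anomalous': P(ore) = 0.85·0.8235 / (0.85·0.8235 + 0.7·0.1765) ≈ 0.8500
After a geochemical assay='background': P(ore) = 0.8·0.8500 / (0.8·0.8500 + 0.9·0.1500) ≈ 0.8344
After a magnetic survey='anomalous': P(ore) = 0.85·0.8344 / (0.85·0.8344 + 0.7·0.1656) ≈ 0.8595
After a magnetic survey='anomalous': P(ore) = 0.85·0.8595 / (0.85·0.8595 + 0.7·0.1405) ≈ 0.8813

0.881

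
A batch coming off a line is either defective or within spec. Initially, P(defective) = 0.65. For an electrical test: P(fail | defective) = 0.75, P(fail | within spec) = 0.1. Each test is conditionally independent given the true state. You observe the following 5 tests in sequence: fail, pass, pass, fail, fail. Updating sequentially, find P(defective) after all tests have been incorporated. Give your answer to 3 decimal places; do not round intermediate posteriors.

0.984

Each posterior becomes the prior for the next update.
After 'fail': P(defective) = 0.75·0.6500 / (0.75·0.6500 + 0.1·0.3500) ≈ 0.9330
After 'pass': P(defective) = 0.25·0.9330 / (0.25·0.9330 + 0.9·0.0670) ≈ 0.7946
After 'pass': P(defective) = 0.25·0.7946 / (0.25·0.7946 + 0.9·0.2054) ≈ 0.5180
After 'fail': P(defective) = 0.75·0.5180 / (0.75·0.5180 + 0.1·0.4820) ≈ 0.8896
After 'fail': P(defective) = 0.75·0.8896 / (0.75·0.8896 + 0.1·0.1104) ≈ 0.9837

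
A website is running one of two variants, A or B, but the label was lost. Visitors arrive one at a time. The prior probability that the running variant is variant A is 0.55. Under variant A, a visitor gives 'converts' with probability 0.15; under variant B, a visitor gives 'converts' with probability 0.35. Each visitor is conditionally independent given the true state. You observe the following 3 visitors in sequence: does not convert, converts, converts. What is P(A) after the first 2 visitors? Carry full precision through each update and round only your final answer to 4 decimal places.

0.4065

Apply Bayes' rule sequentially, carrying P(A) forward.
After 'does not convert': P(A) = 0.85·0.5500 / (0.85·0.5500 + 0.65·0.4500) ≈ 0.6151
After 'converts': P(A) = 0.15·0.6151 / (0.15·0.6151 + 0.35·0.3849) ≈ 0.4065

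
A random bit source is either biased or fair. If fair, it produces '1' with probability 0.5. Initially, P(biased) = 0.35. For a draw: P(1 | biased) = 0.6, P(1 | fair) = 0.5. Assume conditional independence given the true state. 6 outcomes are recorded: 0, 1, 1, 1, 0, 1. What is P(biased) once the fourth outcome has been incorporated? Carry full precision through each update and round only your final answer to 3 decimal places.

0.427

Each posterior becomes the prior for the next update.
After '0': P(biased) = 0.4·0.3500 / (0.4·0.3500 + 0.5·0.6500) ≈ 0.3011
After '1': P(biased) = 0.6·0.3011 / (0.6·0.3011 + 0.5·0.6989) ≈ 0.3408
After '1': P(biased) = 0.6·0.3408 / (0.6·0.3408 + 0.5·0.6592) ≈ 0.3828
After '1': P(biased) = 0.6·0.3828 / (0.6·0.3828 + 0.5·0.6172) ≈ 0.4267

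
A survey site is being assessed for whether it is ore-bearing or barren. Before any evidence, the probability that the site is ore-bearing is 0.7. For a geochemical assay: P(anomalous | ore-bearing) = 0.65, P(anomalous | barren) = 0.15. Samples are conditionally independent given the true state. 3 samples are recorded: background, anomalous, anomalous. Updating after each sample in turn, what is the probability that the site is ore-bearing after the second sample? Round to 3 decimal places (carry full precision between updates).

0.806

After 'background': P(ore) = 0.35·0.7000 / (0.35·0.7000 + 0.85·0.3000) ≈ 0.4900
After 'anomalous': P(ore) = 0.65·0.4900 / (0.65·0.4900 + 0.15·0.5100) ≈ 0.8063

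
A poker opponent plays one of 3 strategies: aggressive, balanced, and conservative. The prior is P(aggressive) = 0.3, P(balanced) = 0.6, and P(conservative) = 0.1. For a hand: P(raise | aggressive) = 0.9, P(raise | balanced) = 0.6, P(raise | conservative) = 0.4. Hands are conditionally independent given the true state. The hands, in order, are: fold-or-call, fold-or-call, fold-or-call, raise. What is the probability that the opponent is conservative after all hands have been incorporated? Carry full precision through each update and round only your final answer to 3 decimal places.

Apply Bayes' rule sequentially, carrying P(conservative) forward.
After 'fold-or-call': normaliser = 0.1·0.3000 + 0.4·0.6000 + 0.6·0.1000; P(aggressive) ≈ 0.0909, P(balanced) ≈ 0.7273, P(conservative) ≈ 0.1818
After 'fold-or-call': normaliser = 0.1·0.0909 + 0.4·0.7273 + 0.6·0.1818; P(aggressive) ≈ 0.0222, P(balanced) ≈ 0.7111, P(conservative) ≈ 0.2667
After 'fold-or-call': normaliser = 0.1·0.0222 + 0.4·0.7111 + 0.6·0.2667; P(aggressive) ≈ 0.0050, P(balanced) ≈ 0.6368, P(conservative) ≈ 0.3582
After 'raise': normaliser = 0.9·0.0050 + 0.6·0.6368 + 0.4·0.3582; P(aggressive) ≈ 0.0085, P(balanced) ≈ 0.7211, P(conservative) ≈ 0.2704

0.270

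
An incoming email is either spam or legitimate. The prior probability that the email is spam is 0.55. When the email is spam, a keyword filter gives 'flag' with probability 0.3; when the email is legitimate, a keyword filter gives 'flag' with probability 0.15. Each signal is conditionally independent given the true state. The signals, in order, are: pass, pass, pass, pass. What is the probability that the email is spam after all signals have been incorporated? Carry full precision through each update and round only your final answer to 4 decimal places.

0.3599

Apply Bayes' rule sequentially, carrying P(spam) forward.
After 'pass': P(spam) = 0.7·0.5500 / (0.7·0.5500 + 0.85·0.4500) ≈ 0.5016
After 'pass': P(spam) = 0.7·0.5016 / (0.7·0.5016 + 0.85·0.4984) ≈ 0.4532
After 'pass': P(spam) = 0.7·0.4532 / (0.7·0.4532 + 0.85·0.5468) ≈ 0.4057
After 'pass': P(spam) = 0.7·0.4057 / (0.7·0.4057 + 0.85·0.5943) ≈ 0.3599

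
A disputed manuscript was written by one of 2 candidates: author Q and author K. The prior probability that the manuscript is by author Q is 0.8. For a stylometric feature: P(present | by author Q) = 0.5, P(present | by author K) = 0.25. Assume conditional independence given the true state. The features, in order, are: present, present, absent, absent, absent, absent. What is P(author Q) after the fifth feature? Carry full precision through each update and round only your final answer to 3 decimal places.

0.826

Apply Bayes' rule sequentially, carrying P(author Q) forward.
After 'present': P(author Q) = 0.5·0.8000 / (0.5·0.8000 + 0.25·0.2000) ≈ 0.8889
After 'present': P(author Q) = 0.5·0.8889 / (0.5·0.8889 + 0.25·0.1111) ≈ 0.9412
After 'absent': P(author Q) = 0.5·0.9412 / (0.5·0.9412 + 0.75·0.0588) ≈ 0.9143
After 'absent': P(author Q) = 0.5·0.9143 / (0.5·0.9143 + 0.75·0.0857) ≈ 0.8767
After 'absent': P(author Q) = 0.5·0.8767 / (0.5·0.8767 + 0.75·0.1233) ≈ 0.8258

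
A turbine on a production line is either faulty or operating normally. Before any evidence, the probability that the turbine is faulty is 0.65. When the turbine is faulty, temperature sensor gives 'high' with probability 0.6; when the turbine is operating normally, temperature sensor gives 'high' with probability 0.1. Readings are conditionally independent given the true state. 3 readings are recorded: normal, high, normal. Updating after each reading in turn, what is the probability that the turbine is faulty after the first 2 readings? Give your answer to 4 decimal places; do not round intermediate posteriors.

Apply Bayes' rule sequentially, carrying P(faulty) forward.
After 'normal': P(faulty) = 0.4·0.6500 / (0.4·0.6500 + 0.9·0.3500) ≈ 0.4522
After 'high': P(faulty) = 0.6·0.4522 / (0.6·0.4522 + 0.1·0.5478) ≈ 0.8320

0.8320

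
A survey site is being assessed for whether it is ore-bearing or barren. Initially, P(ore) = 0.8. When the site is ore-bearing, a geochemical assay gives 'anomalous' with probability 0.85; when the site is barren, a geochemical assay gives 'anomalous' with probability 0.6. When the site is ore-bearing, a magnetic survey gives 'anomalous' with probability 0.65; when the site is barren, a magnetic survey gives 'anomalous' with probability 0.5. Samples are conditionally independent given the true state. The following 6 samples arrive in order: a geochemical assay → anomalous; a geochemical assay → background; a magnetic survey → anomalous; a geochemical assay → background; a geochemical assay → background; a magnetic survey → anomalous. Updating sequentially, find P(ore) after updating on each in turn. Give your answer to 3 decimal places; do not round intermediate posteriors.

0.336

Each posterior becomes the prior for the next update.
After a geochemical assay='anomalous': P(ore) = 0.85·0.8000 / (0.85·0.8000 + 0.6·0.2000) ≈ 0.8500
After a geochemical assay='background': P(ore) = 0.15·0.8500 / (0.15·0.8500 + 0.4·0.1500) ≈ 0.6800
After a magnetic survey='anomalous': P(ore) = 0.65·0.6800 / (0.65·0.6800 + 0.5·0.3200) ≈ 0.7342
After a geochemical assay='background': P(ore) = 0.15·0.7342 / (0.15·0.7342 + 0.4·0.2658) ≈ 0.5088
After a geochemical assay='background': P(ore) = 0.15·0.5088 / (0.15·0.5088 + 0.4·0.4912) ≈ 0.2798
After a magnetic survey='anomalous': P(ore) = 0.65·0.2798 / (0.65·0.2798 + 0.5·0.7202) ≈ 0.3356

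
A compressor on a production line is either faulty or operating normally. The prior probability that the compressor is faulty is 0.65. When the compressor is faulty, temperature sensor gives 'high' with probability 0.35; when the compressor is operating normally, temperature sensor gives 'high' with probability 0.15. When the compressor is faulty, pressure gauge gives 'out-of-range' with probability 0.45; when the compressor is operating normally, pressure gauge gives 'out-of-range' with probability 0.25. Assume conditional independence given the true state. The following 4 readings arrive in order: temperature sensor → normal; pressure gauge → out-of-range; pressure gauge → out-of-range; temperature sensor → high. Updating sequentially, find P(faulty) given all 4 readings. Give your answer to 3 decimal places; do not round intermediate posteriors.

After temperature sensor='normal': P(faulty) = 0.65·0.6500 / (0.65·0.6500 + 0.85·0.3500) ≈ 0.5868
After pressure gauge='out-of-range': P(faulty) = 0.45·0.5868 / (0.45·0.5868 + 0.25·0.4132) ≈ 0.7188
After pressure gauge='out-of-range': P(faulty) = 0.45·0.7188 / (0.45·0.7188 + 0.25·0.2812) ≈ 0.8215
After temperature sensor='high': P(faulty) = 0.35·0.8215 / (0.35·0.8215 + 0.15·0.1785) ≈ 0.9148

0.915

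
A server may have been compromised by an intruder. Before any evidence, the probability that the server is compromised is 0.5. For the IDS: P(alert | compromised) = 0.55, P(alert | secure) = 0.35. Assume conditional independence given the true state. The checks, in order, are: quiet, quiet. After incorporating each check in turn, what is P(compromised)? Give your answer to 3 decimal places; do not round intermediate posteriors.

0.324

Apply Bayes' rule sequentially, carrying P(compromised) forward.
After 'quiet': P(compromised) = 0.45·0.5000 / (0.45·0.5000 + 0.65·0.5000) ≈ 0.4091
After 'quiet': P(compromised) = 0.45·0.4091 / (0.45·0.4091 + 0.65·0.5909) ≈ 0.3240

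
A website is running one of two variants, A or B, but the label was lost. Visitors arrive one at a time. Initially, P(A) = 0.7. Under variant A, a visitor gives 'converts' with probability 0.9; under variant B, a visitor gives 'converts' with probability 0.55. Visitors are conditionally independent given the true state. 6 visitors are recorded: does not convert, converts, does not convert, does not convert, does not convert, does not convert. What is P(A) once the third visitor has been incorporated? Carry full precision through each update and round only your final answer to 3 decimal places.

0.159

After 'does not convert': P(A) = 0.1·0.7000 / (0.1·0.7000 + 0.45·0.3000) ≈ 0.3415
After 'converts': P(A) = 0.9·0.3415 / (0.9·0.3415 + 0.55·0.6585) ≈ 0.4590
After 'does not convert': P(A) = 0.1·0.4590 / (0.1·0.4590 + 0.45·0.5410) ≈ 0.1586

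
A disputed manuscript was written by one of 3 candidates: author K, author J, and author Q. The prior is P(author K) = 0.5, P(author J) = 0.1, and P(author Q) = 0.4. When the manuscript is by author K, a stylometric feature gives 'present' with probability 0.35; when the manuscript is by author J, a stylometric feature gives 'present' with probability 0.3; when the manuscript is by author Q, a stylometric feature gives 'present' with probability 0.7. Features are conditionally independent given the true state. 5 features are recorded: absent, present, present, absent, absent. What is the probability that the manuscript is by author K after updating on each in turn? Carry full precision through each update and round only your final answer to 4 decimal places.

After 'absent': normaliser = 0.65·0.5000 + 0.7·0.1000 + 0.3·0.4000; P(author K) ≈ 0.6311, P(author J) ≈ 0.1359, P(author Q) ≈ 0.2330
After 'present': normaliser = 0.35·0.6311 + 0.3·0.1359 + 0.7·0.2330; P(author K) ≈ 0.5200, P(author J) ≈ 0.0960, P(author Q) ≈ 0.3840
After 'present': normaliser = 0.35·0.5200 + 0.3·0.0960 + 0.7·0.3840; P(author K) ≈ 0.3795, P(author J) ≈ 0.0601, P(author Q) ≈ 0.5605
After 'absent': normaliser = 0.65·0.3795 + 0.7·0.0601 + 0.3·0.5605; P(author K) ≈ 0.5399, P(author J) ≈ 0.0920, P(author Q) ≈ 0.3681
After 'absent': normaliser = 0.65·0.5399 + 0.7·0.0920 + 0.3·0.3681; P(author K) ≈ 0.6675, P(author J) ≈ 0.1225, P(author Q) ≈ 0.2100

0.6675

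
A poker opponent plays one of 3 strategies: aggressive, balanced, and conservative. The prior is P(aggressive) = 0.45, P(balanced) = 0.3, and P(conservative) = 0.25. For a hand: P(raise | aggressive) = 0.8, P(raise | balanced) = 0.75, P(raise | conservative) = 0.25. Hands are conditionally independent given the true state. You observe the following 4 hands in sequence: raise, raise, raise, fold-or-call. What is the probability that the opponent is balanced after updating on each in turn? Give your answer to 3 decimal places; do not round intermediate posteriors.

0.392

After 'raise': normaliser = 0.8·0.4500 + 0.75·0.3000 + 0.25·0.2500; P(aggressive) ≈ 0.5560, P(balanced) ≈ 0.3475, P(conservative) ≈ 0.0965
After 'raise': normaliser = 0.8·0.5560 + 0.75·0.3475 + 0.25·0.0965; P(aggressive) ≈ 0.6097, P(balanced) ≈ 0.3572, P(conservative) ≈ 0.0331
After 'raise': normaliser = 0.8·0.6097 + 0.75·0.3572 + 0.25·0.0331; P(aggressive) ≈ 0.6385, P(balanced) ≈ 0.3507, P(conservative) ≈ 0.0108
After 'fold-or-call': normaliser = 0.2·0.6385 + 0.25·0.3507 + 0.75·0.0108; P(aggressive) ≈ 0.5714, P(balanced) ≈ 0.3923, P(conservative) ≈ 0.0363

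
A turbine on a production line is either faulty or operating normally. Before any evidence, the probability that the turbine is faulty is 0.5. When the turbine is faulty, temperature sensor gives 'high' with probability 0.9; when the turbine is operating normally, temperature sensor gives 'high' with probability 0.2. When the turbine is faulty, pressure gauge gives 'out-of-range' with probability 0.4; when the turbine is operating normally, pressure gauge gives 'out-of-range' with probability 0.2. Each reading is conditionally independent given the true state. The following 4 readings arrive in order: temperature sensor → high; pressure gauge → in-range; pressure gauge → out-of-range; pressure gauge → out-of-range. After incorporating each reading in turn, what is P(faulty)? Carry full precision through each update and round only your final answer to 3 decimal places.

After temperature sensor='high': P(faulty) = 0.9·0.5000 / (0.9·0.5000 + 0.2·0.5000) ≈ 0.8182
After pressure gauge='in-range': P(faulty) = 0.6·0.8182 / (0.6·0.8182 + 0.8·0.1818) ≈ 0.7714
After pressure gauge='out-of-range': P(faulty) = 0.4·0.7714 / (0.4·0.7714 + 0.2·0.2286) ≈ 0.8710
After pressure gauge='out-of-range': P(faulty) = 0.4·0.8710 / (0.4·0.8710 + 0.2·0.1290) ≈ 0.9310

0.931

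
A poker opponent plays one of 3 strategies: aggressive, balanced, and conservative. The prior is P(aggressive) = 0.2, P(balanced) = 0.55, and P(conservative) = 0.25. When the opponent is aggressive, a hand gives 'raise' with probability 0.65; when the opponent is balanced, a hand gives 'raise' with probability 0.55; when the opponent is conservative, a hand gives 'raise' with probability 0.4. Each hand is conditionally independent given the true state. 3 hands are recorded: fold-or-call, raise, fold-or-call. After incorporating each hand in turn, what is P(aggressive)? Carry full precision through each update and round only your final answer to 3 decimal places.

0.141

After 'fold-or-call': normaliser = 0.35·0.2000 + 0.45·0.5500 + 0.6·0.2500; P(aggressive) ≈ 0.1497, P(balanced) ≈ 0.5294, P(conservative) ≈ 0.3209
After 'raise': normaliser = 0.65·0.1497 + 0.55·0.5294 + 0.4·0.3209; P(aggressive) ≈ 0.1883, P(balanced) ≈ 0.5634, P(conservative) ≈ 0.2483
After 'fold-or-call': normaliser = 0.35·0.1883 + 0.45·0.5634 + 0.6·0.2483; P(aggressive) ≈ 0.1407, P(balanced) ≈ 0.5412, P(conservative) ≈ 0.3181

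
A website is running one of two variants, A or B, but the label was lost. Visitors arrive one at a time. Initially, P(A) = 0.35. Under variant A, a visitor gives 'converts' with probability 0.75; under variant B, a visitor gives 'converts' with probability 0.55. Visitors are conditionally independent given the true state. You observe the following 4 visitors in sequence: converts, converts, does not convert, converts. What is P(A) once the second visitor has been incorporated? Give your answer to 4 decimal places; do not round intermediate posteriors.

After 'converts': P(A) = 0.75·0.3500 / (0.75·0.3500 + 0.55·0.6500) ≈ 0.4234
After 'converts': P(A) = 0.75·0.4234 / (0.75·0.4234 + 0.55·0.5766) ≈ 0.5003

0.5003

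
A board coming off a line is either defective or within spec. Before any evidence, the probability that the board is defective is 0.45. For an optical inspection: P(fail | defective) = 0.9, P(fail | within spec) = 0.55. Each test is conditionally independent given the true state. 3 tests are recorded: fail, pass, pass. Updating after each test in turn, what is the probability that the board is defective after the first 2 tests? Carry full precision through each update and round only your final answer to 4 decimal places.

0.2293

After 'fail': P(defective) = 0.9·0.4500 / (0.9·0.4500 + 0.55·0.5500) ≈ 0.5724
After 'pass': P(defective) = 0.1·0.5724 / (0.1·0.5724 + 0.45·0.4276) ≈ 0.2293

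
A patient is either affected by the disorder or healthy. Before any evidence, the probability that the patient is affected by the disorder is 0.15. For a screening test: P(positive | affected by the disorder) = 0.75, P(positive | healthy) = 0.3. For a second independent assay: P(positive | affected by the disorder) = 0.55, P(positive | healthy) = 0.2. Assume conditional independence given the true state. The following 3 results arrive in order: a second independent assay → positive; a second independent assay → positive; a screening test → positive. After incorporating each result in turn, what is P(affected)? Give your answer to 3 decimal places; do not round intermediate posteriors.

0.769

After a second independent assay='positive': P(affected) = 0.55·0.1500 / (0.55·0.1500 + 0.2·0.8500) ≈ 0.3267
After a second independent assay='positive': P(affected) = 0.55·0.3267 / (0.55·0.3267 + 0.2·0.6733) ≈ 0.5717
After a screening test='positive': P(affected) = 0.75·0.5717 / (0.75·0.5717 + 0.3·0.4283) ≈ 0.7694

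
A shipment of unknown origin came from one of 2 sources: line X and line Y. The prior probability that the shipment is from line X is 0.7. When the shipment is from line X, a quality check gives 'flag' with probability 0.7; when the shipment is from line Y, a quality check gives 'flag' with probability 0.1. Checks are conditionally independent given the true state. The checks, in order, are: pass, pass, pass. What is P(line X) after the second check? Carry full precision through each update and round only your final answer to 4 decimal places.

After 'pass': P(line X) = 0.3·0.7000 / (0.3·0.7000 + 0.9·0.3000) ≈ 0.4375
After 'pass': P(line X) = 0.3·0.4375 / (0.3·0.4375 + 0.9·0.5625) ≈ 0.2059

0.2059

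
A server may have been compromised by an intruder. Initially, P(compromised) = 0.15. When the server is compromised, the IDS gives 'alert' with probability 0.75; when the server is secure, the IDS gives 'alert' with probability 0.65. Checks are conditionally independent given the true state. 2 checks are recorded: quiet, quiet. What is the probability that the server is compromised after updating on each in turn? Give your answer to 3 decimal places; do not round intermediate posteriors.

After 'quiet': P(compromised) = 0.25·0.1500 / (0.25·0.1500 + 0.35·0.8500) ≈ 0.1119
After 'quiet': P(compromised) = 0.25·0.1119 / (0.25·0.1119 + 0.35·0.8881) ≈ 0.0826

0.083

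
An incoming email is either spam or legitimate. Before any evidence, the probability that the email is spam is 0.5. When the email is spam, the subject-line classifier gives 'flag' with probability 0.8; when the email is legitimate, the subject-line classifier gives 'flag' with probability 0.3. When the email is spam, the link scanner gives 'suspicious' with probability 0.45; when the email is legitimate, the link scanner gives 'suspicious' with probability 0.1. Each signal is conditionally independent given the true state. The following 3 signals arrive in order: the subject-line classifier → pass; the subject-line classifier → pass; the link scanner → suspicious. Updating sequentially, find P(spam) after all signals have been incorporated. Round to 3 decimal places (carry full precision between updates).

0.269

After the subject-line classifier='pass': P(spam) = 0.2·0.5000 / (0.2·0.5000 + 0.7·0.5000) ≈ 0.2222
After the subject-line classifier='pass': P(spam) = 0.2·0.2222 / (0.2·0.2222 + 0.7·0.7778) ≈ 0.0755
After the link scanner='suspicious': P(spam) = 0.45·0.0755 / (0.45·0.0755 + 0.1·0.9245) ≈ 0.2687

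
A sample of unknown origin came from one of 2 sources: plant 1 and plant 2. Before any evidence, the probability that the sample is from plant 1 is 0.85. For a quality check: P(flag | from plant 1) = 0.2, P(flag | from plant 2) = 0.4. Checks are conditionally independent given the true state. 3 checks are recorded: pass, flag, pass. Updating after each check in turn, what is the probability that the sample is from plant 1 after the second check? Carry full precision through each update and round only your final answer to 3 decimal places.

0.791

Each posterior becomes the prior for the next update.
After 'pass': P(plant 1) = 0.8·0.8500 / (0.8·0.8500 + 0.6·0.1500) ≈ 0.8831
After 'flag': P(plant 1) = 0.2·0.8831 / (0.2·0.8831 + 0.4·0.1169) ≈ 0.7907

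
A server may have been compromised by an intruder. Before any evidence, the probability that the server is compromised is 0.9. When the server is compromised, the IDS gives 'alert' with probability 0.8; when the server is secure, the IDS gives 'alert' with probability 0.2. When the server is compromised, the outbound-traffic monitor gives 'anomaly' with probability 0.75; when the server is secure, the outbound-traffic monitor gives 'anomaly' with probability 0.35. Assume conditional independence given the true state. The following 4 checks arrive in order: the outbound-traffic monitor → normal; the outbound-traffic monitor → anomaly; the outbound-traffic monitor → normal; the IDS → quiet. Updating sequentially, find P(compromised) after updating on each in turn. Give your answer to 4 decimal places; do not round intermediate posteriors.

0.4163

Apply Bayes' rule sequentially, carrying P(compromised) forward.
After the outbound-traffic monitor='normal': P(compromised) = 0.25·0.9000 / (0.25·0.9000 + 0.65·0.1000) ≈ 0.7759
After the outbound-traffic monitor='anomaly': P(compromised) = 0.75·0.7759 / (0.75·0.7759 + 0.35·0.2241) ≈ 0.8812
After the outbound-traffic monitor='normal': P(compromised) = 0.25·0.8812 / (0.25·0.8812 + 0.65·0.1188) ≈ 0.7405
After the IDS='quiet': P(compromised) = 0.2·0.7405 / (0.2·0.7405 + 0.8·0.2595) ≈ 0.4163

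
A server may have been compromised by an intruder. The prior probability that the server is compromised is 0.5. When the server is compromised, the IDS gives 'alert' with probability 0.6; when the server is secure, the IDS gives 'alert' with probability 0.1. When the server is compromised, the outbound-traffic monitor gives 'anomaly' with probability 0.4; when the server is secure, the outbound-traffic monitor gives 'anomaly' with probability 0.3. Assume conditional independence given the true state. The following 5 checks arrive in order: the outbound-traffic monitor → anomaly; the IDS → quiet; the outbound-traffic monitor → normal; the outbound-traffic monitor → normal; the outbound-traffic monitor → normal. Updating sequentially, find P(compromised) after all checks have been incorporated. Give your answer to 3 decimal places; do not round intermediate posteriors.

After the outbound-traffic monitor='anomaly': P(compromised) = 0.4·0.5000 / (0.4·0.5000 + 0.3·0.5000) ≈ 0.5714
After the IDS='quiet': P(compromised) = 0.4·0.5714 / (0.4·0.5714 + 0.9·0.4286) ≈ 0.3721
After the outbound-traffic monitor='normal': P(compromised) = 0.6·0.3721 / (0.6·0.3721 + 0.7·0.6279) ≈ 0.3368
After the outbound-traffic monitor='normal': P(compromised) = 0.6·0.3368 / (0.6·0.3368 + 0.7·0.6632) ≈ 0.3033
After the outbound-traffic monitor='normal': P(compromised) = 0.6·0.3033 / (0.6·0.3033 + 0.7·0.6967) ≈ 0.2718

0.272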